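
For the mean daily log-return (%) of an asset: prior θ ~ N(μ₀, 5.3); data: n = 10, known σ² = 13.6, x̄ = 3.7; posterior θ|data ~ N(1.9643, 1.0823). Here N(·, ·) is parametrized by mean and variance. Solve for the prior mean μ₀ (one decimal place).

μ₀ = -4.8

With known observation variance, the Normal–Normal posterior has precision τ_n = τ₀ + n/σ² and mean μ_n = (τ₀μ₀ + (n/σ²)x̄)/τ_n.
Here τ₀ = 1/5.3 = 0.188679 and τ_data = 10/13.6 = 0.735294, so τ_n = 0.923973.
Rearranging for μ₀: μ₀ = (μ_n·τ_n − τ_data·x̄)/τ₀ = (1.9643·0.923973 − 0.735294·3.7) / 0.188679 = -0.905628/0.188679 ≈ -4.8.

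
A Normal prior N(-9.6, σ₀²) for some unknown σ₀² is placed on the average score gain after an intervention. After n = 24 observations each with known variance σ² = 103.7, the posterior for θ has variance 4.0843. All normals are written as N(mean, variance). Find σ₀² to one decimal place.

σ₀² = 74.6

Posterior precision equals prior precision plus data precision: 1/σ_n² = 1/σ₀² + n/σ².
So 1/σ₀² = 1/4.0843 − 24/103.7 = 0.244840 − 0.231437 = 0.013403.
Hence σ₀² = 1/0.013403 ≈ 74.6.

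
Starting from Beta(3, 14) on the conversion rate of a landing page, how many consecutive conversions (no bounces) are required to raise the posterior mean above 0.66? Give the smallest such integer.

k = 25

After k conversions and 0 bounces the posterior is Beta(3+k, 14), with mean (3+k)/(3+14+k).
Set (3+k)/(17+k) > 0.66 and solve: k > (0.66·17 − 3)/(1 − 0.66) = 24.176.
The smallest integer exceeding 24.176 is 25, and checking k=25: (28)/(42) = 0.6667 > 0.66.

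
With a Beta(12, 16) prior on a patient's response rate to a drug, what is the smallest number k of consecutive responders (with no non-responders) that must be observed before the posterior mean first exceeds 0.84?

After k responders and 0 non-responders the posterior is Beta(12+k, 16), with mean (12+k)/(12+16+k).
Set (12+k)/(28+k) > 0.84 and solve: k > (0.84·28 − 12)/(1 − 0.84) = 72.000.
The smallest integer exceeding 72.000 is 73, and checking k=73: (85)/(101) = 0.8416 > 0.84.

k = 73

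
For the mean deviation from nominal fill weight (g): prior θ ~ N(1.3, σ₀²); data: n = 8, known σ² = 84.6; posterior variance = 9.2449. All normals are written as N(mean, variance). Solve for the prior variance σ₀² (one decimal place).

Posterior precision equals prior precision plus data precision: 1/σ_n² = 1/σ₀² + n/σ².
So 1/σ₀² = 1/9.2449 − 8/84.6 = 0.108168 − 0.094563 = 0.013605.
Hence σ₀² = 1/0.013605 ≈ 73.5.

σ₀² = 73.5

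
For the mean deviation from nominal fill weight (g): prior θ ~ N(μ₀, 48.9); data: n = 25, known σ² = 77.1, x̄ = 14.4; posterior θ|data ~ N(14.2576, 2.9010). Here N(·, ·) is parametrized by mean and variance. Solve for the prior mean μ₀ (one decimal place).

μ₀ = 12.0

With known observation variance, the Normal–Normal posterior has precision τ_n = τ₀ + n/σ² and mean μ_n = (τ₀μ₀ + (n/σ²)x̄)/τ_n.
Here τ₀ = 1/48.9 = 0.020450 and τ_data = 25/77.1 = 0.324254, so τ_n = 0.344704.
Rearranging for μ₀: μ₀ = (μ_n·τ_n − τ_data·x̄)/τ₀ = (14.2576·0.344704 − 0.324254·14.4) / 0.020450 = 0.245394/0.020450 ≈ 12.0.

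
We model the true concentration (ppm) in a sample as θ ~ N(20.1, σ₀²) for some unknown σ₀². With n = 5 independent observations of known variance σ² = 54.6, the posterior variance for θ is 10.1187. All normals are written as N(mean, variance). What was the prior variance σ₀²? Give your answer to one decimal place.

σ₀² = 137.9

For the Normal–Normal model with known σ², precisions add: τ_n = τ₀ + n/σ².
So 1/σ₀² = 1/10.1187 − 5/54.6 = 0.098827 − 0.091575 = 0.007252.
Hence σ₀² = 1/0.007252 ≈ 137.9.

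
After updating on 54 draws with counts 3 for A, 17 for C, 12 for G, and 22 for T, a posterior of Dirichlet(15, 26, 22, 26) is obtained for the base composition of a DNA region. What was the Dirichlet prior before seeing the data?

For a Dirichlet(α) prior with multinomial counts c, the posterior is Dirichlet(α + c) componentwise.
Subtract each count from the matching posterior parameter: 15−3=12, 26−17=9, 22−12=10, 26−22=4.

Dirichlet(12, 9, 10, 4)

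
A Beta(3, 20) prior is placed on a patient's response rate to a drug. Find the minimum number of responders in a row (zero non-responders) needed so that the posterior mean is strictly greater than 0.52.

After k responders and 0 non-responders the posterior is Beta(3+k, 20), with mean (3+k)/(3+20+k).
Set (3+k)/(23+k) > 0.52 and solve: k > (0.52·23 − 3)/(1 − 0.52) = 18.667.
The smallest integer exceeding 18.667 is 19.

k = 19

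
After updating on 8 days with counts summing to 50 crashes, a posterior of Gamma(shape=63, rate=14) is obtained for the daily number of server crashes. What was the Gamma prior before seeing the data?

Gamma(shape=13, rate=6)

Gamma–Poisson conjugacy: posterior shape = α + Σxᵢ, posterior rate = β + n.
So α = 63 − 50 = 13 and β = 14 − 8 = 6.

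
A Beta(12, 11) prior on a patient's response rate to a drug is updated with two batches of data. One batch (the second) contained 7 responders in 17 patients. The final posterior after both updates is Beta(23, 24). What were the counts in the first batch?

4 responders and 3 non-responders

Because Beta–binomial updating is additive in the counts, the combined data contributed (α_post−α_prior, β_post−β_prior) successes and failures.
Total across both batches: 23−12=11 responders, 24−11=13 non-responders.
Subtract the second batch: 11−7=4 responders and 13−10=3 non-responders.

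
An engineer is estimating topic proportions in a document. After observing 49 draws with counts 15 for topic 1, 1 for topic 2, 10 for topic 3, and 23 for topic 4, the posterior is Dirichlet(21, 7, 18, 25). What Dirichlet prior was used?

For a Dirichlet(α) prior with multinomial counts c, the posterior is Dirichlet(α + c) componentwise.
Subtract each count from the matching posterior parameter: 21−15=6, 7−1=6, 18−10=8, 25−23=2.

Dirichlet(6, 6, 8, 2)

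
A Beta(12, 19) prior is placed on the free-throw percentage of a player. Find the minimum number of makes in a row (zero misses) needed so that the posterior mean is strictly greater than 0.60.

k = 17

After k makes and 0 misses the posterior is Beta(12+k, 19), with mean (12+k)/(12+19+k).
Set (12+k)/(31+k) > 0.60 and solve: k > (0.60·31 − 12)/(1 − 0.60) = 16.500.
The smallest integer exceeding 16.500 is 17, and checking k=17: (29)/(48) = 0.6042 > 0.60.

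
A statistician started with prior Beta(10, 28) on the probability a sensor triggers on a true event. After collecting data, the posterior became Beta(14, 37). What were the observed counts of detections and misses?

A Beta(α, β) prior with s successes and f failures in binomial data gives a Beta(α+s, β+f) posterior.
So s = 14 − 10 = 4 and f = 37 − 28 = 9.

4 detections and 9 misses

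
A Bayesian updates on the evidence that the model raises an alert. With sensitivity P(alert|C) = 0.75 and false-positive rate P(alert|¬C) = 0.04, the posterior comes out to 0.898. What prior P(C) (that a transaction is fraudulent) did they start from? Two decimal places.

Bayes' rule in odds form gives O(C|E) = O(C)·[P(E|C)/P(E|¬C)], hence O(C) = O(C|E)/LR.
Posterior odds = 0.898/(1−0.898) = 8.8039. LR = 0.75/0.04 = 18.7500.
Prior odds = 8.8039/18.7500 = 0.4695, so P(C) = 0.4695/(1+0.4695) ≈ 0.32.

P(C) = 0.32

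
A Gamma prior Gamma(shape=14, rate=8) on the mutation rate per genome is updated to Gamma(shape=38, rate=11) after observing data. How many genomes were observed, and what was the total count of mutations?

n = 3 genomes with total 24 mutations

A Gamma(α, β) prior (rate parametrization) on a Poisson rate with n observations summing to S gives posterior Gamma(α+S, β+n).
Matching: Σxᵢ = 38 − 14 = 24 and n = 11 − 8 = 3.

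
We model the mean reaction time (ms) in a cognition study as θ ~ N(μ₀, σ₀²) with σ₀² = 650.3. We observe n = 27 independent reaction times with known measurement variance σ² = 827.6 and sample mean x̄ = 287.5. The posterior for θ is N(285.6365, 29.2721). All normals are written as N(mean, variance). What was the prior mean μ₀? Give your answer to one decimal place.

The posterior mean is a precision-weighted average: μ_n = (τ₀μ₀ + τ_data·x̄)/(τ₀+τ_data), with τ₀=1/σ₀² and τ_data=n/σ².
Here τ₀ = 1/650.3 = 0.001538 and τ_data = 27/827.6 = 0.032624, so τ_n = 0.034162.
Rearranging for μ₀: μ₀ = (μ_n·τ_n − τ_data·x̄)/τ₀ = (285.6365·0.034162 − 0.032624·287.5) / 0.001538 = 0.378514/0.001538 ≈ 246.1.

μ₀ = 246.1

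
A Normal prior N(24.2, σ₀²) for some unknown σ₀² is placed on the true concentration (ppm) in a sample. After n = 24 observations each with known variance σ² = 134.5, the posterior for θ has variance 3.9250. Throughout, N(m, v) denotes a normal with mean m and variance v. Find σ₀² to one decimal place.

Posterior precision equals prior precision plus data precision: 1/σ_n² = 1/σ₀² + n/σ².
So 1/σ₀² = 1/3.9250 − 24/134.5 = 0.254777 − 0.178439 = 0.076338.
Hence σ₀² = 1/0.076338 ≈ 13.1.

σ₀² = 13.1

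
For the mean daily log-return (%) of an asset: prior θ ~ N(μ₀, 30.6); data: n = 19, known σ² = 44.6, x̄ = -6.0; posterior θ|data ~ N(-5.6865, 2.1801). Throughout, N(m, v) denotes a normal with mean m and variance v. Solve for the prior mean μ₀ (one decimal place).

The posterior mean is a precision-weighted average: μ_n = (τ₀μ₀ + τ_data·x̄)/(τ₀+τ_data), with τ₀=1/σ₀² and τ_data=n/σ².
Here τ₀ = 1/30.6 = 0.032680 and τ_data = 19/44.6 = 0.426009, so τ_n = 0.458689.
Rearranging for μ₀: μ₀ = (μ_n·τ_n − τ_data·x̄)/τ₀ = (-5.6865·0.458689 − 0.426009·-6.0) / 0.032680 = -0.052281/0.032680 ≈ -1.6.

μ₀ = -1.6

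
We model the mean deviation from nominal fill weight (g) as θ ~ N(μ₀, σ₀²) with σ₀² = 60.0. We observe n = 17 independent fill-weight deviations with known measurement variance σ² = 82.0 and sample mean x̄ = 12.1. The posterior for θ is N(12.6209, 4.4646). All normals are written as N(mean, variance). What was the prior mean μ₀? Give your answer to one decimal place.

With known observation variance, the Normal–Normal posterior has precision τ_n = τ₀ + n/σ² and mean μ_n = (τ₀μ₀ + (n/σ²)x̄)/τ_n.
Here τ₀ = 1/60.0 = 0.016667 and τ_data = 17/82.0 = 0.207317, so τ_n = 0.223984.
Rearranging for μ₀: μ₀ = (μ_n·τ_n − τ_data·x̄)/τ₀ = (12.6209·0.223984 − 0.207317·12.1) / 0.016667 = 0.318344/0.016667 ≈ 19.1.

μ₀ = 19.1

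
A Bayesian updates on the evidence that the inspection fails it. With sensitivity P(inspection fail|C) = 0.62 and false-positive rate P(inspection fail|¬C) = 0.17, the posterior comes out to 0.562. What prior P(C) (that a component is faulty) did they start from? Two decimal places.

P(C) = 0.26

Bayes' rule in odds form gives O(C|E) = O(C)·[P(E|C)/P(E|¬C)], hence O(C) = O(C|E)/LR.
Posterior odds = 0.562/(1−0.562) = 1.2831. LR = 0.62/0.17 = 3.6471.
Prior odds = 1.2831/3.6471 = 0.3518, so P(C) = 0.3518/(1+0.3518) ≈ 0.26.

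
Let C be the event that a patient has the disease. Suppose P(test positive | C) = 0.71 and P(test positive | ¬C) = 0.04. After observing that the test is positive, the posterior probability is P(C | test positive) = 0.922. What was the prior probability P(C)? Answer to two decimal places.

Bayes' rule in odds form gives O(C|E) = O(C)·[P(E|C)/P(E|¬C)], hence O(C) = O(C|E)/LR.
Posterior odds = 0.922/(1−0.922) = 11.8205. LR = 0.71/0.04 = 17.7500.
Prior odds = 11.8205/17.7500 = 0.6659, so P(C) = 0.6659/(1+0.6659) ≈ 0.40.

P(C) = 0.40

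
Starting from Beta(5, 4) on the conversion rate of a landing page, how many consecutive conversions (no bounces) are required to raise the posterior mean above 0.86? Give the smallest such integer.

k = 20

After k conversions and 0 bounces the posterior is Beta(5+k, 4), with mean (5+k)/(5+4+k).
Set (5+k)/(9+k) > 0.86 and solve: k > (0.86·9 − 5)/(1 − 0.86) = 19.571.
The smallest integer exceeding 19.571 is 20.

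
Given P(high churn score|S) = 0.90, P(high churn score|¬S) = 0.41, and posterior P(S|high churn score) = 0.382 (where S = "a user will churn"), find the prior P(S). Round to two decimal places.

P(S) = 0.22

In odds form, posterior odds = prior odds × likelihood ratio, so prior odds = posterior odds ÷ LR.
Posterior odds = 0.382/(1−0.382) = 0.6181. LR = 0.90/0.41 = 2.1951.
Prior odds = 0.6181/2.1951 = 0.2816, so P(S) = 0.2816/(1+0.2816) ≈ 0.22.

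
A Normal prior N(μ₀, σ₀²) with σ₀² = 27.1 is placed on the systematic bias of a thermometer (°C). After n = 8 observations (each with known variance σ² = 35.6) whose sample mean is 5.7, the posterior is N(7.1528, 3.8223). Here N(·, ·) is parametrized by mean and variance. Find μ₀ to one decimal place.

With known observation variance, the Normal–Normal posterior has precision τ_n = τ₀ + n/σ² and mean μ_n = (τ₀μ₀ + (n/σ²)x̄)/τ_n.
Here τ₀ = 1/27.1 = 0.036900 and τ_data = 8/35.6 = 0.224719, so τ_n = 0.261619.
Rearranging for μ₀: μ₀ = (μ_n·τ_n − τ_data·x̄)/τ₀ = (7.1528·0.261619 − 0.224719·5.7) / 0.036900 = 0.590410/0.036900 ≈ 16.0.

μ₀ = 16.0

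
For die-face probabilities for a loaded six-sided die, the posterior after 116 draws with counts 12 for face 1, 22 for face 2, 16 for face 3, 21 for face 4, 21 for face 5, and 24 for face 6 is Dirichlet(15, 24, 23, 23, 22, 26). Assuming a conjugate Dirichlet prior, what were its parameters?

For a Dirichlet(α) prior with multinomial counts c, the posterior is Dirichlet(α + c) componentwise.
Subtract each count from the matching posterior parameter: 15−12=3, 24−22=2, 23−16=7, 23−21=2, 22−21=1, 26−24=2.

Dirichlet(3, 2, 7, 2, 1, 2)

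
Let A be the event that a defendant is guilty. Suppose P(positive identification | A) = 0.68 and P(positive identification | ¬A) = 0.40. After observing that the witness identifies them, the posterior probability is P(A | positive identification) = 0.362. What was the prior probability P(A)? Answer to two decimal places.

Bayes' rule in odds form gives O(A|E) = O(A)·[P(E|A)/P(E|¬A)], hence O(A) = O(A|E)/LR.
Posterior odds = 0.362/(1−0.362) = 0.5674. LR = 0.68/0.40 = 1.7000.
Prior odds = 0.5674/1.7000 = 0.3338, so P(A) = 0.3338/(1+0.3338) ≈ 0.25.

P(A) = 0.25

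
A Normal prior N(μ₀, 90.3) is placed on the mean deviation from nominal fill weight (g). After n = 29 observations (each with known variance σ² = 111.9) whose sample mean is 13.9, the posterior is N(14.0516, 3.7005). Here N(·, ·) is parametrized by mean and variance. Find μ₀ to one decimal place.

The posterior mean is a precision-weighted average: μ_n = (τ₀μ₀ + τ_data·x̄)/(τ₀+τ_data), with τ₀=1/σ₀² and τ_data=n/σ².
Here τ₀ = 1/90.3 = 0.011074 and τ_data = 29/111.9 = 0.259160, so τ_n = 0.270234.
Rearranging for μ₀: μ₀ = (μ_n·τ_n − τ_data·x̄)/τ₀ = (14.0516·0.270234 − 0.259160·13.9) / 0.011074 = 0.194896/0.011074 ≈ 17.6.

μ₀ = 17.6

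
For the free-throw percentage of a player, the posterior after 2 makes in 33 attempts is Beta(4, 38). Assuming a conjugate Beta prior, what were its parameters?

Beta(2, 7)

Under Beta–binomial conjugacy the posterior parameters are (α+s, β+f).
So α = 4 − 2 = 2 and β = 38 − 31 = 7.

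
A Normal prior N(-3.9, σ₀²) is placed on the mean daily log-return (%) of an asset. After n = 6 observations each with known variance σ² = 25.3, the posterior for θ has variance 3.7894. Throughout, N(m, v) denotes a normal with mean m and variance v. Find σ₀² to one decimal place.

For the Normal–Normal model with known σ², precisions add: τ_n = τ₀ + n/σ².
So 1/σ₀² = 1/3.7894 − 6/25.3 = 0.263894 − 0.237154 = 0.026740.
Hence σ₀² = 1/0.026740 ≈ 37.4.

σ₀² = 37.4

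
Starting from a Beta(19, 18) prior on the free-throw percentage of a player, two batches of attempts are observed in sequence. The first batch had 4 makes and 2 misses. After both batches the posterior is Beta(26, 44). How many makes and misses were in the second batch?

Because Beta–binomial updating is additive in the counts, the combined data contributed (α_post−α_prior, β_post−β_prior) successes and failures.
Total across both batches: 26−19=7 makes, 44−18=26 misses.
Subtract the first batch: 7−4=3 makes and 26−2=24 misses.

3 makes and 24 misses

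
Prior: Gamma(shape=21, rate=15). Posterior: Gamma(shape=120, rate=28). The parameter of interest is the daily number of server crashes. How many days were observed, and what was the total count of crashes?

n = 13 days with total 99 crashes

Gamma–Poisson conjugacy: posterior shape = α + Σxᵢ, posterior rate = β + n.
Matching: Σxᵢ = 120 − 21 = 99 and n = 28 − 15 = 13.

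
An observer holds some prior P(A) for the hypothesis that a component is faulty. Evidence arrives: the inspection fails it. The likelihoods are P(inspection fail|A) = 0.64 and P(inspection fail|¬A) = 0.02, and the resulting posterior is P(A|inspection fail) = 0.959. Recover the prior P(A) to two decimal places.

In odds form, posterior odds = prior odds × likelihood ratio, so prior odds = posterior odds ÷ LR.
Posterior odds = 0.959/(1−0.959) = 23.3902. LR = 0.64/0.02 = 32.0000.
Prior odds = 23.3902/32.0000 = 0.7309, so P(A) = 0.7309/(1+0.7309) ≈ 0.42.

P(A) = 0.42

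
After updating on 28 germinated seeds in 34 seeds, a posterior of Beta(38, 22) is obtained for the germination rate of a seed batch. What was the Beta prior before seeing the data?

Beta is conjugate to the binomial likelihood: posterior = Beta(α+s, β+f).
So α = 38 − 28 = 10 and β = 22 − 6 = 16.

Beta(10, 16)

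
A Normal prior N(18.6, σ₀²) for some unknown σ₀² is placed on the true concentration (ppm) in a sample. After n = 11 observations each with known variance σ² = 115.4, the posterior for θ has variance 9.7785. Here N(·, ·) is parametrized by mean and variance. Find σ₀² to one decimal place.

σ₀² = 144.0

For the Normal–Normal model with known σ², precisions add: τ_n = τ₀ + n/σ².
So 1/σ₀² = 1/9.7785 − 11/115.4 = 0.102265 − 0.095321 = 0.006944.
Hence σ₀² = 1/0.006944 ≈ 144.0.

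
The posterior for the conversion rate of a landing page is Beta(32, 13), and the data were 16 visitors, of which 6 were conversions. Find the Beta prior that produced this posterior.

A Beta(α, β) prior with s successes and f failures in binomial data gives a Beta(α+s, β+f) posterior.
So α = 32 − 6 = 26 and β = 13 − 10 = 3.

Beta(26, 3)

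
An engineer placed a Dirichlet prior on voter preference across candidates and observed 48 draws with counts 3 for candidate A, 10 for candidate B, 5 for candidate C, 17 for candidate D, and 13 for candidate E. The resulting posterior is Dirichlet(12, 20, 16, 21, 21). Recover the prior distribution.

Dirichlet(9, 10, 11, 4, 8)

For a Dirichlet(α) prior with multinomial counts c, the posterior is Dirichlet(α + c) componentwise.
Subtract each count from the matching posterior parameter: 12−3=9, 20−10=10, 16−5=11, 21−17=4, 21−13=8.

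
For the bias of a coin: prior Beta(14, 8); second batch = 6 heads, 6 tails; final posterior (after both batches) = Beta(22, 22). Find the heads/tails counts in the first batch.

Sequential conjugate updates are equivalent to a single update on the pooled data, so total successes = posterior α − prior α and total failures = posterior β − prior β.
Total across both batches: 22−14=8 heads, 22−8=14 tails.
Subtract the second batch: 8−6=2 heads and 14−6=8 tails.

2 heads and 8 tails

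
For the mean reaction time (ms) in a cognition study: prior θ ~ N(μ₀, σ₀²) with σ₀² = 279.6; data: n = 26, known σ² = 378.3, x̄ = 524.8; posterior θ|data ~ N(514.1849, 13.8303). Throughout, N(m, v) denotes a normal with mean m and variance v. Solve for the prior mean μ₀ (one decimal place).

μ₀ = 310.2

With known observation variance, the Normal–Normal posterior has precision τ_n = τ₀ + n/σ² and mean μ_n = (τ₀μ₀ + (n/σ²)x̄)/τ_n.
Here τ₀ = 1/279.6 = 0.003577 and τ_data = 26/378.3 = 0.068729, so τ_n = 0.072306.
Rearranging for μ₀: μ₀ = (μ_n·τ_n − τ_data·x̄)/τ₀ = (514.1849·0.072306 − 0.068729·524.8) / 0.003577 = 1.109674/0.003577 ≈ 310.2.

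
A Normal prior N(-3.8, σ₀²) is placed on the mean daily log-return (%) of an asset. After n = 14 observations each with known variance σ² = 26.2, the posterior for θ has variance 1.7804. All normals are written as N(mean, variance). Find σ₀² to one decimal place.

Posterior precision equals prior precision plus data precision: 1/σ_n² = 1/σ₀² + n/σ².
So 1/σ₀² = 1/1.7804 − 14/26.2 = 0.561672 − 0.534351 = 0.027321.
Hence σ₀² = 1/0.027321 ≈ 36.6.

σ₀² = 36.6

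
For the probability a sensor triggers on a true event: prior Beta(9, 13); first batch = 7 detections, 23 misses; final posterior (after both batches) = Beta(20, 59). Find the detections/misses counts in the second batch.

4 detections and 23 misses

Because Beta–binomial updating is additive in the counts, the combined data contributed (α_post−α_prior, β_post−β_prior) successes and failures.
Total across both batches: 20−9=11 detections, 59−13=46 misses.
Subtract the first batch: 11−7=4 detections and 46−23=23 misses.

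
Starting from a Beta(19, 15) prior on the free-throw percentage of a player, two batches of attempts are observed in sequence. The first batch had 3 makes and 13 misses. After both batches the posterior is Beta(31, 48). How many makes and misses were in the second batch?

9 makes and 20 misses

Because Beta–binomial updating is additive in the counts, the combined data contributed (α_post−α_prior, β_post−β_prior) successes and failures.
Total across both batches: 31−19=12 makes, 48−15=33 misses.
Subtract the first batch: 12−3=9 makes and 33−13=20 misses.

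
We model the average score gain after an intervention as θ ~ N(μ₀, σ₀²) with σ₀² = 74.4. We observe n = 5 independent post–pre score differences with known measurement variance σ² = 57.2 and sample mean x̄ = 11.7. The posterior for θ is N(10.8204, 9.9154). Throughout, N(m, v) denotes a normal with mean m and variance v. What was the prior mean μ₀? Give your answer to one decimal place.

With known observation variance, the Normal–Normal posterior has precision τ_n = τ₀ + n/σ² and mean μ_n = (τ₀μ₀ + (n/σ²)x̄)/τ_n.
Here τ₀ = 1/74.4 = 0.013441 and τ_data = 5/57.2 = 0.087413, so τ_n = 0.100854.
Rearranging for μ₀: μ₀ = (μ_n·τ_n − τ_data·x̄)/τ₀ = (10.8204·0.100854 − 0.087413·11.7) / 0.013441 = 0.068549/0.013441 ≈ 5.1.

μ₀ = 5.1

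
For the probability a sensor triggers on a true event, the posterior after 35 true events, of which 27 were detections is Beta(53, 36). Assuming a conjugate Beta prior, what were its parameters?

Beta(26, 28)

Beta is conjugate to the binomial likelihood: posterior = Beta(α+s, β+f).
So α = 53 − 27 = 26 and β = 36 − 8 = 28.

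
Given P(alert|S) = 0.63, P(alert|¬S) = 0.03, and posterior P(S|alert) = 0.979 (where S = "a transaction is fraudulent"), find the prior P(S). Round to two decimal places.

Bayes' rule in odds form gives O(S|E) = O(S)·[P(E|S)/P(E|¬S)], hence O(S) = O(S|E)/LR.
Posterior odds = 0.979/(1−0.979) = 46.6190. LR = 0.63/0.03 = 21.0000.
Prior odds = 46.6190/21.0000 = 2.2200, so P(S) = 2.2200/(1+2.2200) ≈ 0.69.

P(S) = 0.69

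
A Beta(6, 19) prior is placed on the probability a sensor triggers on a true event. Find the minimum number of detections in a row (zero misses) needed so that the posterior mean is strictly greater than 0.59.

After k detections and 0 misses the posterior is Beta(6+k, 19), with mean (6+k)/(6+19+k).
Set (6+k)/(25+k) > 0.59 and solve: k > (0.59·25 − 6)/(1 − 0.59) = 21.341.
The smallest integer exceeding 21.341 is 22.

k = 22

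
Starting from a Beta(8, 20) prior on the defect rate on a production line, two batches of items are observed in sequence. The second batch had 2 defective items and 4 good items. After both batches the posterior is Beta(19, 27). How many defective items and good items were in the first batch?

9 defective items and 3 good items

Because Beta–binomial updating is additive in the counts, the combined data contributed (α_post−α_prior, β_post−β_prior) successes and failures.
Total across both batches: 19−8=11 defective items, 27−20=7 good items.
Subtract the second batch: 11−2=9 defective items and 7−4=3 good items.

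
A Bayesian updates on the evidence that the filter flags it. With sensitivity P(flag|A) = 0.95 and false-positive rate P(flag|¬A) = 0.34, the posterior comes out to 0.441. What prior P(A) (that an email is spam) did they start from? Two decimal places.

P(A) = 0.22

Bayes' rule in odds form gives O(A|E) = O(A)·[P(E|A)/P(E|¬A)], hence O(A) = O(A|E)/LR.
Posterior odds = 0.441/(1−0.441) = 0.7889. LR = 0.95/0.34 = 2.7941.
Prior odds = 0.7889/2.7941 = 0.2823, so P(A) = 0.2823/(1+0.2823) ≈ 0.22.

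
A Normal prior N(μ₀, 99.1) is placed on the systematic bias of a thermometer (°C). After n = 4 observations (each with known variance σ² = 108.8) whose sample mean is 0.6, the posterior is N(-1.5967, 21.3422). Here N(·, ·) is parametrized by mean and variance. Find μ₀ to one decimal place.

With known observation variance, the Normal–Normal posterior has precision τ_n = τ₀ + n/σ² and mean μ_n = (τ₀μ₀ + (n/σ²)x̄)/τ_n.
Here τ₀ = 1/99.1 = 0.010091 and τ_data = 4/108.8 = 0.036765, so τ_n = 0.046856.
Rearranging for μ₀: μ₀ = (μ_n·τ_n − τ_data·x̄)/τ₀ = (-1.5967·0.046856 − 0.036765·0.6) / 0.010091 = -0.096874/0.010091 ≈ -9.6.

μ₀ = -9.6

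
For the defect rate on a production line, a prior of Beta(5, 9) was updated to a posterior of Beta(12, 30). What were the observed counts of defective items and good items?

7 defective items and 21 good items

A Beta(a, b) prior with s successes and f failures in binomial data gives a Beta(a+s, b+f) posterior.
So s = 12 − 5 = 7 and f = 30 − 9 = 21.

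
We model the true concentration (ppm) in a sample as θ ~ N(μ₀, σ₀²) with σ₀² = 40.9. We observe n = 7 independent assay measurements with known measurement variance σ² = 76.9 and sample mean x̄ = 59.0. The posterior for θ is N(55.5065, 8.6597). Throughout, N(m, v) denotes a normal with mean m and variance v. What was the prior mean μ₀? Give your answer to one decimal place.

μ₀ = 42.5

The posterior mean is a precision-weighted average: μ_n = (τ₀μ₀ + τ_data·x̄)/(τ₀+τ_data), with τ₀=1/σ₀² and τ_data=n/σ².
Here τ₀ = 1/40.9 = 0.024450 and τ_data = 7/76.9 = 0.091027, so τ_n = 0.115477.
Rearranging for μ₀: μ₀ = (μ_n·τ_n − τ_data·x̄)/τ₀ = (55.5065·0.115477 − 0.091027·59.0) / 0.024450 = 1.039131/0.024450 ≈ 42.5.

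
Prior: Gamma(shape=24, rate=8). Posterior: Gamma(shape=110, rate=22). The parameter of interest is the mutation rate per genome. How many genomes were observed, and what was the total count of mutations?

n = 14 genomes with total 86 mutations

Gamma–Poisson conjugacy: posterior shape = α + Σxᵢ, posterior rate = β + n.
Matching: Σxᵢ = 110 − 24 = 86 and n = 22 − 8 = 14.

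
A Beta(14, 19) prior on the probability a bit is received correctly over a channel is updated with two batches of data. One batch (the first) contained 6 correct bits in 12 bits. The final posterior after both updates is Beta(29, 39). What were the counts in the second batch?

9 correct bits and 14 errors

Because Beta–binomial updating is additive in the counts, the combined data contributed (α_post−α_prior, β_post−β_prior) successes and failures.
Total across both batches: 29−14=15 correct bits, 39−19=20 errors.
Subtract the first batch: 15−6=9 correct bits and 20−6=14 errors.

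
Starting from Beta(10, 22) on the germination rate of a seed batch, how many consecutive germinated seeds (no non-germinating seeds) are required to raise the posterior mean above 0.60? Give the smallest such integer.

After k germinated seeds and 0 non-germinating seeds the posterior is Beta(10+k, 22), with mean (10+k)/(10+22+k).
Set (10+k)/(32+k) > 0.60 and solve: k > (0.60·32 − 10)/(1 − 0.60) = 23.000.
The smallest integer exceeding 23.000 is 24.

k = 24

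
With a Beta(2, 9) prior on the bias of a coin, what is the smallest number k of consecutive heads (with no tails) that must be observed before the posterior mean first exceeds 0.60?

k = 12

After k heads and 0 tails the posterior is Beta(2+k, 9), with mean (2+k)/(2+9+k).
Set (2+k)/(11+k) > 0.60 and solve: k > (0.60·11 − 2)/(1 − 0.60) = 11.500.
The smallest integer exceeding 11.500 is 12.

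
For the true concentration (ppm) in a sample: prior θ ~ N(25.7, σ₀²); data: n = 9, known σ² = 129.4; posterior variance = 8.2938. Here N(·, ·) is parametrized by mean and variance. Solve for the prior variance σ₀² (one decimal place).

σ₀² = 19.6

For the Normal–Normal model with known σ², precisions add: τ_n = τ₀ + n/σ².
So 1/σ₀² = 1/8.2938 − 9/129.4 = 0.120572 − 0.069552 = 0.051020.
Hence σ₀² = 1/0.051020 ≈ 19.6.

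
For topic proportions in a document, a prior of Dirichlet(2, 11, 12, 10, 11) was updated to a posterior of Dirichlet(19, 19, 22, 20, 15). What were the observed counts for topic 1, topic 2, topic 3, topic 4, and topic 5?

counts (17, 8, 10, 10, 4)

For a Dirichlet(α) prior with multinomial counts c, the posterior is Dirichlet(α + c) componentwise.
Counts are posterior − prior componentwise: 19−2=17, 19−11=8, 22−12=10, 20−10=10, 15−11=4.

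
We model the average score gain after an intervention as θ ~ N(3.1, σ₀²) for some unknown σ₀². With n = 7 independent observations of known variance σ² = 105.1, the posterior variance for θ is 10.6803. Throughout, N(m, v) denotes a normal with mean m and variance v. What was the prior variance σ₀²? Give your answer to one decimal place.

σ₀² = 37.0

For the Normal–Normal model with known σ², precisions add: τ_n = τ₀ + n/σ².
So 1/σ₀² = 1/10.6803 − 7/105.1 = 0.093630 − 0.066603 = 0.027027.
Hence σ₀² = 1/0.027027 ≈ 37.0.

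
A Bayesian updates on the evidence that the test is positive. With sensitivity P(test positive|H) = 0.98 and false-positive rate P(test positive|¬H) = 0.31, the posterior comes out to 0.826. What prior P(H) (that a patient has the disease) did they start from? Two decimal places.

P(H) = 0.60

Bayes' rule in odds form gives O(H|E) = O(H)·[P(E|H)/P(E|¬H)], hence O(H) = O(H|E)/LR.
Posterior odds = 0.826/(1−0.826) = 4.7471. LR = 0.98/0.31 = 3.1613.
Prior odds = 4.7471/3.1613 = 1.5016, so P(H) = 1.5016/(1+1.5016) ≈ 0.60.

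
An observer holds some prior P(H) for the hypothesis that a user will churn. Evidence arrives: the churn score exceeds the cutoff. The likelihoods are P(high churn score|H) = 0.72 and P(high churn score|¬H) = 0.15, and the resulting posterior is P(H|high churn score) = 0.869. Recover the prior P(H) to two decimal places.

Bayes' rule in odds form gives O(H|E) = O(H)·[P(E|H)/P(E|¬H)], hence O(H) = O(H|E)/LR.
Posterior odds = 0.869/(1−0.869) = 6.6336. LR = 0.72/0.15 = 4.8000.
Prior odds = 6.6336/4.8000 = 1.3820, so P(H) = 1.3820/(1+1.3820) ≈ 0.58.

P(H) = 0.58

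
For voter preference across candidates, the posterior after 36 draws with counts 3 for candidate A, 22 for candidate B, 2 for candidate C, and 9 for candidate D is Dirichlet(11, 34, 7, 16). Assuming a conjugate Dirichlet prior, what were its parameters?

Dirichlet(8, 12, 5, 7)

For a Dirichlet(α) prior with multinomial counts c, the posterior is Dirichlet(α + c) componentwise.
Subtract each count from the matching posterior parameter: 11−3=8, 34−22=12, 7−2=5, 16−9=7.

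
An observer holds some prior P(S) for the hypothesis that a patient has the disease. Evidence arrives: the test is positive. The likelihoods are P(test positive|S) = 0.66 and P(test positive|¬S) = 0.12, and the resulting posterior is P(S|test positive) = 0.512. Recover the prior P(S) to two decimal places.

In odds form, posterior odds = prior odds × likelihood ratio, so prior odds = posterior odds ÷ LR.
Posterior odds = 0.512/(1−0.512) = 1.0492. LR = 0.66/0.12 = 5.5000.
Prior odds = 1.0492/5.5000 = 0.1908, so P(S) = 0.1908/(1+0.1908) ≈ 0.16.

P(S) = 0.16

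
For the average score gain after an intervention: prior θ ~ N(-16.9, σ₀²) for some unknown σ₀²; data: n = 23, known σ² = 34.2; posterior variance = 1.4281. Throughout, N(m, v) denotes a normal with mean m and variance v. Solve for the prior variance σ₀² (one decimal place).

Posterior precision equals prior precision plus data precision: 1/σ_n² = 1/σ₀² + n/σ².
So 1/σ₀² = 1/1.4281 − 23/34.2 = 0.700231 − 0.672515 = 0.027716.
Hence σ₀² = 1/0.027716 ≈ 36.1.

σ₀² = 36.1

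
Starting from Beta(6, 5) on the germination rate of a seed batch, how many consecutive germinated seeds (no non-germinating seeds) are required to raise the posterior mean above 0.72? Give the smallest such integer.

k = 7

After k germinated seeds and 0 non-germinating seeds the posterior is Beta(6+k, 5), with mean (6+k)/(6+5+k).
Set (6+k)/(11+k) > 0.72 and solve: k > (0.72·11 − 6)/(1 − 0.72) = 6.857.
The smallest integer exceeding 6.857 is 7.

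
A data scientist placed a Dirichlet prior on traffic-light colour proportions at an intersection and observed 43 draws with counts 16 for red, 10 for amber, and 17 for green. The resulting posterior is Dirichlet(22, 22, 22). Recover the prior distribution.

For a Dirichlet(α) prior with multinomial counts c, the posterior is Dirichlet(α + c) componentwise.
Subtract each count from the matching posterior parameter: 22−16=6, 22−10=12, 22−17=5.

Dirichlet(6, 12, 5)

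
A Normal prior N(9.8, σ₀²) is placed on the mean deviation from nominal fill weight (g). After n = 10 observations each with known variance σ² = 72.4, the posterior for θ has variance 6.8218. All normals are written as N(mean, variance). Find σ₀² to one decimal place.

σ₀² = 118.1

Posterior precision equals prior precision plus data precision: 1/σ_n² = 1/σ₀² + n/σ².
So 1/σ₀² = 1/6.8218 − 10/72.4 = 0.146589 − 0.138122 = 0.008467.
Hence σ₀² = 1/0.008467 ≈ 118.1.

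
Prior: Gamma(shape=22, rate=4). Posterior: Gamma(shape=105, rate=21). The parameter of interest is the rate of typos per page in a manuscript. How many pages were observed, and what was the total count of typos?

Gamma–Poisson conjugacy: posterior shape = α + Σxᵢ, posterior rate = β + n.
Matching: Σxᵢ = 105 − 22 = 83 and n = 21 − 4 = 17.

n = 17 pages with total 83 typos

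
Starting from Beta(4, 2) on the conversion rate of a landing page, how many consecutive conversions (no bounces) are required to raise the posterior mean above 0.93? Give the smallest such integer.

k = 23

After k conversions and 0 bounces the posterior is Beta(4+k, 2), with mean (4+k)/(4+2+k).
Set (4+k)/(6+k) > 0.93 and solve: k > (0.93·6 − 4)/(1 − 0.93) = 22.571.
The smallest integer exceeding 22.571 is 23.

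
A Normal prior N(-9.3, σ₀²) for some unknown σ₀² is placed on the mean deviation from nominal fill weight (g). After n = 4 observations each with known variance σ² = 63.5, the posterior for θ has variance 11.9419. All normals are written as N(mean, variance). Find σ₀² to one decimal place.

σ₀² = 48.2

Posterior precision equals prior precision plus data precision: 1/σ_n² = 1/σ₀² + n/σ².
So 1/σ₀² = 1/11.9419 − 4/63.5 = 0.083739 − 0.062992 = 0.020747.
Hence σ₀² = 1/0.020747 ≈ 48.2.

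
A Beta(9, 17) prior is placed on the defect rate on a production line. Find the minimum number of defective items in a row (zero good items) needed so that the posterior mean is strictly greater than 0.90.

k = 145

After k defective items and 0 good items the posterior is Beta(9+k, 17), with mean (9+k)/(9+17+k).
Set (9+k)/(26+k) > 0.90 and solve: k > (0.90·26 − 9)/(1 − 0.90) = 144.000.
The smallest integer exceeding 144.000 is 145.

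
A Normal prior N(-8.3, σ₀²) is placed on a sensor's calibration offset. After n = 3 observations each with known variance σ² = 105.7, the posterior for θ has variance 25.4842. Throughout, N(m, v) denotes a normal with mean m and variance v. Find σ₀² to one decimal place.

σ₀² = 92.1

Posterior precision equals prior precision plus data precision: 1/σ_n² = 1/σ₀² + n/σ².
So 1/σ₀² = 1/25.4842 − 3/105.7 = 0.039240 − 0.028382 = 0.010858.
Hence σ₀² = 1/0.010858 ≈ 92.1.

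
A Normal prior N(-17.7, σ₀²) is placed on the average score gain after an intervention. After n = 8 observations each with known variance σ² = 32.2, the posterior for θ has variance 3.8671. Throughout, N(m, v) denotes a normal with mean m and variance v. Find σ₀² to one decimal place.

σ₀² = 98.6

Posterior precision equals prior precision plus data precision: 1/σ_n² = 1/σ₀² + n/σ².
So 1/σ₀² = 1/3.8671 − 8/32.2 = 0.258592 − 0.248447 = 0.010145.
Hence σ₀² = 1/0.010145 ≈ 98.6.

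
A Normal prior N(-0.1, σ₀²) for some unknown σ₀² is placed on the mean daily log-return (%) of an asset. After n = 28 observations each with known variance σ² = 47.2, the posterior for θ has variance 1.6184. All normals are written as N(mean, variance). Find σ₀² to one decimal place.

σ₀² = 40.5

For the Normal–Normal model with known σ², precisions add: τ_n = τ₀ + n/σ².
So 1/σ₀² = 1/1.6184 − 28/47.2 = 0.617894 − 0.593220 = 0.024674.
Hence σ₀² = 1/0.024674 ≈ 40.5.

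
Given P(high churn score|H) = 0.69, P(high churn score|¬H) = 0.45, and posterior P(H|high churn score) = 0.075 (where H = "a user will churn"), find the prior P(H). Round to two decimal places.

Bayes' rule in odds form gives O(H|E) = O(H)·[P(E|H)/P(E|¬H)], hence O(H) = O(H|E)/LR.
Posterior odds = 0.075/(1−0.075) = 0.0811. LR = 0.69/0.45 = 1.5333.
Prior odds = 0.0811/1.5333 = 0.0529, so P(H) = 0.0529/(1+0.0529) ≈ 0.05.

P(H) = 0.05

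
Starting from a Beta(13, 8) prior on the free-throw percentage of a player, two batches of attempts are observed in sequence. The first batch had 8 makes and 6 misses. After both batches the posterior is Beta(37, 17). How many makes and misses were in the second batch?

16 makes and 3 misses

Sequential conjugate updates are equivalent to a single update on the pooled data, so total successes = posterior α − prior α and total failures = posterior β − prior β.
Total across both batches: 37−13=24 makes, 17−8=9 misses.
Subtract the first batch: 24−8=16 makes and 9−6=3 misses.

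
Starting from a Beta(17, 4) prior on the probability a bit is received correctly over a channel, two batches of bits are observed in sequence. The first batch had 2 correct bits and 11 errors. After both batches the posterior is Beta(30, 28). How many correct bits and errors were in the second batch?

11 correct bits and 13 errors

Sequential conjugate updates are equivalent to a single update on the pooled data, so total successes = posterior α − prior α and total failures = posterior β − prior β.
Total across both batches: 30−17=13 correct bits, 28−4=24 errors.
Subtract the first batch: 13−2=11 correct bits and 24−11=13 errors.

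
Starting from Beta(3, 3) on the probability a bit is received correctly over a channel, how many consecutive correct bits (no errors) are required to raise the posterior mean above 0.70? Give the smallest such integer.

After k correct bits and 0 errors the posterior is Beta(3+k, 3), with mean (3+k)/(3+3+k).
Set (3+k)/(6+k) > 0.70 and solve: k > (0.70·6 − 3)/(1 − 0.70) = 4.000.
The smallest integer exceeding 4.000 is 5, and checking k=5: (8)/(11) = 0.7273 > 0.70.

k = 5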